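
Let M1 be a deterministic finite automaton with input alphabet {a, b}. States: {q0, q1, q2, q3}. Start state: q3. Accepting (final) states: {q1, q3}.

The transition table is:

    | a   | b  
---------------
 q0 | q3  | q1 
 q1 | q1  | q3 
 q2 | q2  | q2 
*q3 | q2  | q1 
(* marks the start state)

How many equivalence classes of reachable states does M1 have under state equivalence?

States {q0} cannot be reached from the start state, so discard them.
Start with accepting vs non-accepting: {q1,q3} | {q2}.
On input a, block {q1,q3} splits into {q1} and {q3}.
Stable partition: {q1} | {q2} | {q3} — 3 equivalence classes.

3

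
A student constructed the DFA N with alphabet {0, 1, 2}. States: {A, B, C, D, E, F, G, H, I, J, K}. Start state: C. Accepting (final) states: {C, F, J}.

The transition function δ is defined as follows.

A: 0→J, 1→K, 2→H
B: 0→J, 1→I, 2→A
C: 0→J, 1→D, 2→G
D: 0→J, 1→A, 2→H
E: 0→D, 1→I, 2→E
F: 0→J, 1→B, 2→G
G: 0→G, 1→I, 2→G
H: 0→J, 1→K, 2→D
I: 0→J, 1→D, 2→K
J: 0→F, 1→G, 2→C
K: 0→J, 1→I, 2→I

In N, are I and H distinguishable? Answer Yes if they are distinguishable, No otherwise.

No

Reachable states from the start: {A,B,C,D,F,G,H,I,J,K}. Unreachable: {E} — drop them.
Initial partition by acceptance: {C,F,J} | {A,B,D,G,H,I,K}.
On input 2, block {C,F,J} splits into {C,F} and {J}.
Refine {A,B,D,G,H,I,K} on symbol 0: members go to different blocks, giving {A,B,D,H,I,K} and {G}.
No further refinement is possible. Final partition (4 blocks): {C,F} | {A,B,D,H,I,K} | {J} | {G}.
I and H lie in the same block of the stable partition, so they are equivalent — no string distinguishes them.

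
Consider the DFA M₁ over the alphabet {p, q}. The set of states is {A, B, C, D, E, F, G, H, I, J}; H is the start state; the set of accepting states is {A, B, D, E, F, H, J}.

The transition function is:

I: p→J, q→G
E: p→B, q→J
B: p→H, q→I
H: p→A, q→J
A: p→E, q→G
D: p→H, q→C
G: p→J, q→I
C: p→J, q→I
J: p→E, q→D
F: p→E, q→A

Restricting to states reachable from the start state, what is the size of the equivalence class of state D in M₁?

3

Reachable states from the start: {A,B,C,D,E,G,H,I,J}. Unreachable: {F} — drop them.
Start with accepting vs non-accepting: {A,B,D,E,H,J} | {C,G,I}.
On input q, block {A,B,D,E,H,J} splits into {A,B,D} and {E,H,J}.
On input p, block {E,H,J} splits into {E,H} and {J}.
No further refinement is possible. Final partition (4 blocks): {A,B,D} | {C,G,I} | {E,H} | {J}.
The equivalence class containing D is {A,B,D}, of size 3.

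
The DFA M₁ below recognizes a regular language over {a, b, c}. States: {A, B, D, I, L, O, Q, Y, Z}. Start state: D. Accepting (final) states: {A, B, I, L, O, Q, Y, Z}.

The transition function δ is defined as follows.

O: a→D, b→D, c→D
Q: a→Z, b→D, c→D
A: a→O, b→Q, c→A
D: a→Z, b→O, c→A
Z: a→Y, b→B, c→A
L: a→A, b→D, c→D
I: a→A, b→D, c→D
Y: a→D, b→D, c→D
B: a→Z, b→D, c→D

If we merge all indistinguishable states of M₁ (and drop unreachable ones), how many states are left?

4

Reachable states from the start: {A,B,D,O,Q,Y,Z}. Unreachable: {I,L} — drop them.
Initial partition by acceptance: {A,B,O,Q,Y,Z} | {D}.
Refine {A,B,O,Q,Y,Z} on symbol a: members go to different blocks, giving {A,B,Q,Z} and {O,Y}.
Split {A,B,Q,Z} by δ(·,a) → {B,Q} and {A,Z}.
No further refinement is possible. Final partition (4 blocks): {B,Q} | {D} | {O,Y} | {A,Z}.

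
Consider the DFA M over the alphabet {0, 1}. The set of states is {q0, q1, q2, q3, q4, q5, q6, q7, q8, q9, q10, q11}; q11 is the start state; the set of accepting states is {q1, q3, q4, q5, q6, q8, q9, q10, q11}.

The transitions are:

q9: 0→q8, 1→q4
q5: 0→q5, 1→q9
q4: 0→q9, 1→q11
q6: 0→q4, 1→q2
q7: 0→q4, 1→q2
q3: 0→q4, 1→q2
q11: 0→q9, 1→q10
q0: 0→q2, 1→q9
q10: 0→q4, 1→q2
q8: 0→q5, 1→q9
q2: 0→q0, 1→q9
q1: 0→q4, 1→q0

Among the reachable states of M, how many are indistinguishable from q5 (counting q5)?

2

States {q1,q3,q6,q7} cannot be reached from the start state, so discard them.
Start with accepting vs non-accepting: {q4,q5,q8,q9,q10,q11} | {q0,q2}.
On input 1, block {q4,q5,q8,q9,q10,q11} splits into {q4,q5,q8,q9,q11} and {q10}.
On input 1, block {q4,q5,q8,q9,q11} splits into {q4,q5,q8,q9} and {q11}.
Refine {q4,q5,q8,q9} on symbol 1: members go to different blocks, giving {q5,q8,q9} and {q4}.
Refine {q5,q8,q9} on symbol 1: members go to different blocks, giving {q5,q8} and {q9}.
No further refinement is possible. Final partition (6 blocks): {q5,q8} | {q0,q2} | {q10} | {q11} | {q4} | {q9}.
The equivalence class containing q5 is {q5,q8}, of size 2.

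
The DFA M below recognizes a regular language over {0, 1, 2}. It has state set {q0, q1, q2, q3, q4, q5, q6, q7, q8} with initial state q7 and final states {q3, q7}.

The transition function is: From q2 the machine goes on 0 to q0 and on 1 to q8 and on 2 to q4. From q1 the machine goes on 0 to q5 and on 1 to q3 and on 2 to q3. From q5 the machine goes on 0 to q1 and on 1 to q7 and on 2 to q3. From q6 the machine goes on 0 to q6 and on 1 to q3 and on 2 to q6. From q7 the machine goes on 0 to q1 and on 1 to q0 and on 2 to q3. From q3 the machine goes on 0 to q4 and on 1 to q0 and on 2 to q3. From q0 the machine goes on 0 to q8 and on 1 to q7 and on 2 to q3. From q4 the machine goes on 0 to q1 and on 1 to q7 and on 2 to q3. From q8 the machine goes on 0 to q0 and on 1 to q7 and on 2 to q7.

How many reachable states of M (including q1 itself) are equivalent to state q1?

Reachable states from the start: {q0,q1,q3,q4,q5,q7,q8}. Unreachable: {q2,q6} — drop them.
Start with accepting vs non-accepting: {q3,q7} | {q0,q1,q4,q5,q8}.
Stable partition: {q3,q7} | {q0,q1,q4,q5,q8} — 2 equivalence classes.
State q1 belongs to the block {q0,q1,q4,q5,q8}, which has 5 states.

5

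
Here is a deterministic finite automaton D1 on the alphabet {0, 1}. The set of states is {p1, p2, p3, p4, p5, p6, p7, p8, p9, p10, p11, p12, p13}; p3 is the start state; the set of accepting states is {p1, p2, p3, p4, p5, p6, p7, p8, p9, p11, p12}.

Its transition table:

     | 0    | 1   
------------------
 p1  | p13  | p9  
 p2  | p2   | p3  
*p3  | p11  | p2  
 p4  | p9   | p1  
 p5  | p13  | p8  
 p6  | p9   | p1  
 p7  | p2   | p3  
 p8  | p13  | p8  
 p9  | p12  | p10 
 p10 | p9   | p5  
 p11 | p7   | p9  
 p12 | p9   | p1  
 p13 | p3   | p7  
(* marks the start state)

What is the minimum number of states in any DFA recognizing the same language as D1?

Reachable states from the start: {p1,p2,p3,p5,p7,p8,p9,p10,p11,p12,p13}. Unreachable: {p4,p6} — drop them.
Initial partition by acceptance: {p1,p2,p3,p5,p7,p8,p9,p11,p12} | {p10,p13}.
Refine {p1,p2,p3,p5,p7,p8,p9,p11,p12} on symbol 0: members go to different blocks, giving {p2,p3,p7,p9,p11,p12} and {p1,p5,p8}.
Split {p2,p3,p7,p9,p11,p12} by δ(·,1) → {p2,p3,p7,p11} and {p9} and {p12}.
Refine {p2,p3,p7,p11} on symbol 1: members go to different blocks, giving {p2,p3,p7} and {p11}.
On input 0, block {p2,p3,p7} splits into {p2,p7} and {p3}.
Split {p10,p13} by δ(·,0) → {p10} and {p13}.
Refine {p1,p5,p8} on symbol 1: members go to different blocks, giving {p5,p8} and {p1}.
The partition is now stable with 9 blocks: {p2,p7} | {p10} | {p5,p8} | {p9} | {p12} | {p11} | {p3} | {p13} | {p1}.

9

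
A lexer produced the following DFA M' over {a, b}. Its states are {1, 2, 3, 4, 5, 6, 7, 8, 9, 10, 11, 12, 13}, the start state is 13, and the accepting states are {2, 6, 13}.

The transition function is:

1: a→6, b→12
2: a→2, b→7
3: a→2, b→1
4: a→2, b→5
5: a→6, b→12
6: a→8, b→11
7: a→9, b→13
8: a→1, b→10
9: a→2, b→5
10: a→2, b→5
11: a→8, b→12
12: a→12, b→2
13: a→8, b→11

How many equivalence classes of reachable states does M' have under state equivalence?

States {3,4} cannot be reached from the start state, so discard them.
Start with accepting vs non-accepting: {2,6,13} | {1,5,7,8,9,10,11,12}.
On input a, block {2,6,13} splits into {6,13} and {2}.
Refine {1,5,7,8,9,10,11,12} on symbol a: members go to different blocks, giving {7,8,11,12} and {1,5} and {9,10}.
Refine {7,8,11,12} on symbol a: members go to different blocks, giving {11,12} and {7} and {8}.
On input a, block {11,12} splits into {11} and {12}.
Stable partition: {6,13} | {11} | {2} | {1,5} | {9,10} | {7} | {8} | {12} — 8 equivalence classes.

8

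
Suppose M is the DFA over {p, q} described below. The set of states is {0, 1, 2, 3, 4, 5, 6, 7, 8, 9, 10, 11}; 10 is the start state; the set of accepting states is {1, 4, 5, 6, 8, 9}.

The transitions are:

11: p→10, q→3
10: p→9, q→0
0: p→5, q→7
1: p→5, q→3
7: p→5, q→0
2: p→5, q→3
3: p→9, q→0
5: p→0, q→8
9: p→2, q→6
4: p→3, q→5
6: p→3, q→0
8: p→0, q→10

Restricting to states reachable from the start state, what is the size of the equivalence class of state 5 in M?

Reachable states from the start: {0,2,3,5,6,7,8,9,10}. Unreachable: {1,4,11} — drop them.
P0 = {5,6,8,9} | {0,2,3,7,10}.
Refine {5,6,8,9} on symbol q: members go to different blocks, giving {5,9} and {6,8}.
Stable partition: {5,9} | {0,2,3,7,10} | {6,8} — 3 equivalence classes.
State 5 belongs to the block {5,9}, which has 2 states.

2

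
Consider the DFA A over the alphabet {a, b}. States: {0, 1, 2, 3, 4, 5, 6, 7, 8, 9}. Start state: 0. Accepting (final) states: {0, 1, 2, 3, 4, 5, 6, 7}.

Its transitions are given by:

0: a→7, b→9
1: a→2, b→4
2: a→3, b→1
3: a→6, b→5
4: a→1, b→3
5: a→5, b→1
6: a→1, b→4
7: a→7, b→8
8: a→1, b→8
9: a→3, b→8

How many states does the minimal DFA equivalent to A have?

All states are reachable from the start state.
Start with accepting vs non-accepting: {0,1,2,3,4,5,6,7} | {8,9}.
Split {0,1,2,3,4,5,6,7} by δ(·,b) → {1,2,3,4,5,6} and {0,7}.
No further refinement is possible. Final partition (3 blocks): {1,2,3,4,5,6} | {8,9} | {0,7}.

3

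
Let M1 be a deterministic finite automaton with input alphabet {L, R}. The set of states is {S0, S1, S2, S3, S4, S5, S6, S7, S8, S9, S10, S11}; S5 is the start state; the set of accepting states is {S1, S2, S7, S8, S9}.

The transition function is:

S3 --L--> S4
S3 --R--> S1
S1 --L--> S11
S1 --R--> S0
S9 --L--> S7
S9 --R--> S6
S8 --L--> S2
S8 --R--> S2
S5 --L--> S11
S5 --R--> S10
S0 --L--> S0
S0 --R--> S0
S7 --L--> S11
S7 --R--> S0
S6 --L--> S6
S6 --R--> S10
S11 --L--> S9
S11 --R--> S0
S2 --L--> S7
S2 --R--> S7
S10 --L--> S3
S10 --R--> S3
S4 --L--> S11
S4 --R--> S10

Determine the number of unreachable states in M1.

BFS from S5 reaches {S0, S1, S3, S4, S5, S6, S7, S9, S10, S11}; the 2 state(s) S2, S8 are never visited.

2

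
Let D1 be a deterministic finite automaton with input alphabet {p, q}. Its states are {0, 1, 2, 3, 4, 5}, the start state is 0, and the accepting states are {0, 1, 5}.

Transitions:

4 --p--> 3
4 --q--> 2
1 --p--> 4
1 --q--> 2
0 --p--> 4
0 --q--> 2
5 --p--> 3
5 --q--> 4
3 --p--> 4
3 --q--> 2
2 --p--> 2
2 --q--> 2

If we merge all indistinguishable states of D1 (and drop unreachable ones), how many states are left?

2

States {1,5} cannot be reached from the start state, so discard them.
Initial partition by acceptance: {0} | {2,3,4}.
No further refinement is possible. Final partition (2 blocks): {0} | {2,3,4}.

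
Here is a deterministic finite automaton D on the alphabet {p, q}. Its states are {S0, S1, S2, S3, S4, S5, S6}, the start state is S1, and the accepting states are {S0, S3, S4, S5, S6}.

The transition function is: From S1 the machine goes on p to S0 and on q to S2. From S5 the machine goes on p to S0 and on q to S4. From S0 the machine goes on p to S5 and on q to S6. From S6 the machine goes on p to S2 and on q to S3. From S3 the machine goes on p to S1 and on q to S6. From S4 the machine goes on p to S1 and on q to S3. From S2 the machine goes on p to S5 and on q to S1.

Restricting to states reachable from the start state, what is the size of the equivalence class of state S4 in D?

3

Every state is reachable, so we keep all 7.
P0 = {S0,S3,S4,S5,S6} | {S1,S2}.
Refine {S0,S3,S4,S5,S6} on symbol p: members go to different blocks, giving {S3,S4,S6} and {S0,S5}.
Stable partition: {S3,S4,S6} | {S1,S2} | {S0,S5} — 3 equivalence classes.
State S4 belongs to the block {S3,S4,S6}, which has 3 states.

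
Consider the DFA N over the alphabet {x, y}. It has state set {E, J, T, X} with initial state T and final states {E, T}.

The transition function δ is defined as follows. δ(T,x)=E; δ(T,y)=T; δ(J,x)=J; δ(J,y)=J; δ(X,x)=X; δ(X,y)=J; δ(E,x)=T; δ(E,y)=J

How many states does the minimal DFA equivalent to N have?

First remove the unreachable states {X}; 3 states remain.
Start with accepting vs non-accepting: {E,T} | {J}.
Split {E,T} by δ(·,y) → {E} and {T}.
No further refinement is possible. Final partition (3 blocks): {E} | {J} | {T}.

3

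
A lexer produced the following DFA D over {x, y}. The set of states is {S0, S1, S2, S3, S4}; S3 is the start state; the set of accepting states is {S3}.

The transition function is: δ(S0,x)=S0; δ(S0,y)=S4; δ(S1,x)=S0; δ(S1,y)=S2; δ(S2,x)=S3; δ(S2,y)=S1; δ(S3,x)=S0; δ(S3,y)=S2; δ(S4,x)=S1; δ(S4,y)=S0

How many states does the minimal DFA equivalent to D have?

Every state is reachable, so we keep all 5.
Initial partition by acceptance: {S3} | {S0,S1,S2,S4}.
Split {S0,S1,S2,S4} by δ(·,x) → {S0,S1,S4} and {S2}.
Refine {S0,S1,S4} on symbol y: members go to different blocks, giving {S0,S4} and {S1}.
On input x, block {S0,S4} splits into {S0} and {S4}.
Stable partition: {S3} | {S0} | {S2} | {S1} | {S4} — 5 equivalence classes.

5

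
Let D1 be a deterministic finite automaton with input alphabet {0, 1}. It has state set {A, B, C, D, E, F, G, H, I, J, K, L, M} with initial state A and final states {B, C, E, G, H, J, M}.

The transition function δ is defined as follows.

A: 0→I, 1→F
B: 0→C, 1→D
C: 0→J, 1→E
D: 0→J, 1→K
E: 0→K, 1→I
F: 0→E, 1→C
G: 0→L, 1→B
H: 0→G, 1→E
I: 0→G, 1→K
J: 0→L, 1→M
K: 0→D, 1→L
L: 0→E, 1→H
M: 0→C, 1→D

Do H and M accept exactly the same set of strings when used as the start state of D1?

Every state is reachable, so we keep all 13.
Initial partition by acceptance: {B,C,E,G,H,J,M} | {A,D,F,I,K,L}.
On input 0, block {B,C,E,G,H,J,M} splits into {B,C,H,M} and {E,G,J}.
On input 0, block {B,C,H,M} splits into {B,M} and {C,H}.
Split {A,D,F,I,K,L} by δ(·,0) → {D,F,I,L} and {A,K}.
Refine {D,F,I,L} on symbol 1: members go to different blocks, giving {D,I} and {F,L}.
Split {E,G,J} by δ(·,0) → {G,J} and {E}.
No further refinement is possible. Final partition (7 blocks): {B,M} | {D,I} | {G,J} | {C,H} | {A,K} | {F,L} | {E}.
H and M end up in different blocks, so they are distinguishable. For instance, the string '1' is accepted from only H.

No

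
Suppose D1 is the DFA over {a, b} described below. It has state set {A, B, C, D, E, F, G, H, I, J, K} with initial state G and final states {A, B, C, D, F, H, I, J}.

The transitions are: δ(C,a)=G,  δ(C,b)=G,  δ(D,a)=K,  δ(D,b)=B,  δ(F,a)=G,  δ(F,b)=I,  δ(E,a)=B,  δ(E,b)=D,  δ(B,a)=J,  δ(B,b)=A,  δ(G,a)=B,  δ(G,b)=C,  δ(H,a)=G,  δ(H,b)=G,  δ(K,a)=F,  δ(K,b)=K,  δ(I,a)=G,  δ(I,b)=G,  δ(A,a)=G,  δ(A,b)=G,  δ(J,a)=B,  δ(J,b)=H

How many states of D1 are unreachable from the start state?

No path from G leads to D, E, F, I, K; the other 6 states are all reachable.

5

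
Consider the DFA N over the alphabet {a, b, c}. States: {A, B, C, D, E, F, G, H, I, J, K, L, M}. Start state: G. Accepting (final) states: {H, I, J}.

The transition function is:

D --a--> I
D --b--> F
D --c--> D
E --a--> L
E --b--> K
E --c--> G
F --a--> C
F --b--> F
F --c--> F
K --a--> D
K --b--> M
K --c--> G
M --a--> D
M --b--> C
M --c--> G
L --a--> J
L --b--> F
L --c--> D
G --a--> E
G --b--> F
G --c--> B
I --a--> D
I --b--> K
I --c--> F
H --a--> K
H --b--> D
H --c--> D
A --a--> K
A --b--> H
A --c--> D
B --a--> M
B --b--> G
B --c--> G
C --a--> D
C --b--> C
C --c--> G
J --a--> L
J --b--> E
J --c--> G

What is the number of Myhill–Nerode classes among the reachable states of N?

Reachable states from the start: {B,C,D,E,F,G,I,J,K,L,M}. Unreachable: {A,H} — drop them.
Start with accepting vs non-accepting: {I,J} | {B,C,D,E,F,G,K,L,M}.
On input a, block {B,C,D,E,F,G,K,L,M} splits into {B,C,E,F,G,K,M} and {D,L}.
Split {B,C,E,F,G,K,M} by δ(·,a) → {C,E,K,M} and {B,F,G}.
Stable partition: {I,J} | {C,E,K,M} | {D,L} | {B,F,G} — 4 equivalence classes.

4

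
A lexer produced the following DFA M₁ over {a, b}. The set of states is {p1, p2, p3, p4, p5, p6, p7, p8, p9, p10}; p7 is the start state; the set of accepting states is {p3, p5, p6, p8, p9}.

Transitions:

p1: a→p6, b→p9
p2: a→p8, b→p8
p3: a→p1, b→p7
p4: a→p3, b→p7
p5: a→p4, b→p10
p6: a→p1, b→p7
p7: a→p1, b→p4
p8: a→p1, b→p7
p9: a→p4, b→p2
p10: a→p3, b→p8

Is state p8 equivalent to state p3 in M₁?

Yes

Reachable states from the start: {p1,p2,p3,p4,p6,p7,p8,p9}. Unreachable: {p5,p10} — drop them.
P0 = {p3,p6,p8,p9} | {p1,p2,p4,p7}.
On input a, block {p1,p2,p4,p7} splits into {p1,p2,p4} and {p7}.
Split {p3,p6,p8,p9} by δ(·,b) → {p3,p6,p8} and {p9}.
Refine {p1,p2,p4} on symbol b: members go to different blocks, giving {p1} and {p2} and {p4}.
Stable partition: {p3,p6,p8} | {p1} | {p7} | {p9} | {p2} | {p4} — 6 equivalence classes.
p8 and p3 lie in the same block of the stable partition, so they are equivalent — no string distinguishes them.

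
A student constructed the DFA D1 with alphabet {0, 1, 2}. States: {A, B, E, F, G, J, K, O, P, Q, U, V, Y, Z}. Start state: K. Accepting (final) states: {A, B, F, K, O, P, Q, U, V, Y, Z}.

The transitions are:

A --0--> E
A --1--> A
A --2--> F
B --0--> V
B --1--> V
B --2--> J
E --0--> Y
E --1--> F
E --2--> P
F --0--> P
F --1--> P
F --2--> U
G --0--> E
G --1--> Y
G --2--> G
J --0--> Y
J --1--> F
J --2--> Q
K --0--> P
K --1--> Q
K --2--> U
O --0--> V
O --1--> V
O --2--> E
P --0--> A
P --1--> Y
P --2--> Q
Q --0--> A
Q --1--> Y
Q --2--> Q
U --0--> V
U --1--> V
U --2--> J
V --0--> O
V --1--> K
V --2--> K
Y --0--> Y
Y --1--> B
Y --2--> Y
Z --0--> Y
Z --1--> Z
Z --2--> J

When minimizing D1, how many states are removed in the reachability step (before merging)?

No path from K leads to G, Z; the other 12 states are all reachable.

2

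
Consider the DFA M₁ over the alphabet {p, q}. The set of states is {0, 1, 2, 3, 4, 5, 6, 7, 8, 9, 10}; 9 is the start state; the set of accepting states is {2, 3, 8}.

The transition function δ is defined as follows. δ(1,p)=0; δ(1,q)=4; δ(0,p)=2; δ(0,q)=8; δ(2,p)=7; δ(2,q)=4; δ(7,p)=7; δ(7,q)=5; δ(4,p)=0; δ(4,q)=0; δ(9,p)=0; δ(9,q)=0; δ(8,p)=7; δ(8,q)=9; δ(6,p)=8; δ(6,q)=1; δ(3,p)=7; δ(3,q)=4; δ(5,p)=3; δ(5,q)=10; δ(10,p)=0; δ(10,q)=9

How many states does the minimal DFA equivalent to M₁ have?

6

First remove the unreachable states {1,6}; 9 states remain.
Start with accepting vs non-accepting: {2,3,8} | {0,4,5,7,9,10}.
Refine {0,4,5,7,9,10} on symbol p: members go to different blocks, giving {4,7,9,10} and {0,5}.
On input p, block {4,7,9,10} splits into {4,9,10} and {7}.
Split {4,9,10} by δ(·,q) → {4,9} and {10}.
On input q, block {0,5} splits into {0} and {5}.
Stable partition: {2,3,8} | {4,9} | {0} | {7} | {10} | {5} — 6 equivalence classes.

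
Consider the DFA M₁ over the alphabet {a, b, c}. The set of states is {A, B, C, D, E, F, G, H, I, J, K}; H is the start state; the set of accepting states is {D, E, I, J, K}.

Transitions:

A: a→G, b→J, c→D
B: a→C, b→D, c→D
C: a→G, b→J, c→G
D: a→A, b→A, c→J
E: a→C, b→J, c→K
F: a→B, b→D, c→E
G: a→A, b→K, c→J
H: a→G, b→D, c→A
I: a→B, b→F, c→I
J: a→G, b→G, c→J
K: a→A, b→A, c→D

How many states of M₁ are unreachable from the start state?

5

BFS from H reaches {A, D, G, H, J, K}; the 5 state(s) B, C, E, F, I are never visited.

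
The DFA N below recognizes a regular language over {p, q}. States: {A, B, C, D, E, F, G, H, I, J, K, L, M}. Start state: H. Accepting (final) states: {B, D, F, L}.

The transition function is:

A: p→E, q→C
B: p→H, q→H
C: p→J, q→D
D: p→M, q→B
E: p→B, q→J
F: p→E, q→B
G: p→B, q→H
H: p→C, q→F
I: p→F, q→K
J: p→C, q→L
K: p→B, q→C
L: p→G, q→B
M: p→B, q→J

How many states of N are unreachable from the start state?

BFS from H reaches {B, C, D, E, F, G, H, J, L, M}; the 3 state(s) A, I, K are never visited.

3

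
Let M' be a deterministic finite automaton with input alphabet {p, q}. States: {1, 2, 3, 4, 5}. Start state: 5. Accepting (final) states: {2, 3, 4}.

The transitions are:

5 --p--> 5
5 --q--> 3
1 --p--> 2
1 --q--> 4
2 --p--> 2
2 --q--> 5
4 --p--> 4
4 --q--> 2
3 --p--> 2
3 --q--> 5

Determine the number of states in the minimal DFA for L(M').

2

First remove the unreachable states {1,4}; 3 states remain.
Initial partition by acceptance: {2,3} | {5}.
The partition is now stable with 2 blocks: {2,3} | {5}.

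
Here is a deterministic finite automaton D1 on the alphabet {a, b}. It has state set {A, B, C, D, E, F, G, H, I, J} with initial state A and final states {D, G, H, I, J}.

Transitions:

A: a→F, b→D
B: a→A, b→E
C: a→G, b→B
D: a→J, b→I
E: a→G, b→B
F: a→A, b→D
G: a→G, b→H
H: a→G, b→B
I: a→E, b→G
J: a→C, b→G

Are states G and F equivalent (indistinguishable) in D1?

No

Initial partition by acceptance: {D,G,H,I,J} | {A,B,C,E,F}.
On input a, block {D,G,H,I,J} splits into {D,G,H} and {I,J}.
Refine {D,G,H} on symbol a: members go to different blocks, giving {G,H} and {D}.
Split {G,H} by δ(·,b) → {G} and {H}.
Split {A,B,C,E,F} by δ(·,a) → {A,B,F} and {C,E}.
On input b, block {A,B,F} splits into {A,F} and {B}.
The partition is now stable with 7 blocks: {G} | {A,F} | {I,J} | {D} | {H} | {C,E} | {B}.
G and F end up in different blocks, so they are distinguishable. For instance, the string 'ε' is accepted from only G.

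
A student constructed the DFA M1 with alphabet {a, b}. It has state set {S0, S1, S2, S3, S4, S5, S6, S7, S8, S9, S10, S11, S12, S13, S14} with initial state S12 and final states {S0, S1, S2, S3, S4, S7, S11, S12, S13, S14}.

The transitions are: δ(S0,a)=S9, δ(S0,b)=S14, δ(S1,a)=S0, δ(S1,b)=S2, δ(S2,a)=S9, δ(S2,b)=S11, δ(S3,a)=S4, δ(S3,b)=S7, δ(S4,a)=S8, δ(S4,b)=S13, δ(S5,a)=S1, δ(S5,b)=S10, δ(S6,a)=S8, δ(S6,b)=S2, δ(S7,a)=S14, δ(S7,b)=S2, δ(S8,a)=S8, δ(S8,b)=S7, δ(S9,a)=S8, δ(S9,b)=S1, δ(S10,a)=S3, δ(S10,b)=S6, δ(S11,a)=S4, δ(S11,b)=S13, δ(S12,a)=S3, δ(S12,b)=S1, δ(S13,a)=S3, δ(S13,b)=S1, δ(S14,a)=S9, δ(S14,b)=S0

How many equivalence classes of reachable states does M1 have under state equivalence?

States {S5,S6,S10} cannot be reached from the start state, so discard them.
P0 = {S0,S1,S2,S3,S4,S7,S11,S12,S13,S14} | {S8,S9}.
Refine {S0,S1,S2,S3,S4,S7,S11,S12,S13,S14} on symbol a: members go to different blocks, giving {S1,S3,S7,S11,S12,S13} and {S0,S2,S4,S14}.
Refine {S1,S3,S7,S11,S12,S13} on symbol a: members go to different blocks, giving {S1,S3,S7,S11} and {S12,S13}.
Refine {S1,S3,S7,S11} on symbol b: members go to different blocks, giving {S1,S7} and {S3} and {S11}.
Split {S0,S2,S4,S14} by δ(·,b) → {S0,S14} and {S2} and {S4}.
The partition is now stable with 8 blocks: {S1,S7} | {S8,S9} | {S0,S14} | {S12,S13} | {S3} | {S11} | {S2} | {S4}.

8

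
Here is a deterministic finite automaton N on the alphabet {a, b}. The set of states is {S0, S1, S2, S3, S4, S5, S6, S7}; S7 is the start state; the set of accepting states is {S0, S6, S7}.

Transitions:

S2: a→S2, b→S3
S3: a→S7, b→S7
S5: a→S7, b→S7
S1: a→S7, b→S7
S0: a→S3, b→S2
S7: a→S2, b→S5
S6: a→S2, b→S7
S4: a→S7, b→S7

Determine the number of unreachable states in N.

4

Starting at S7 and following transitions, the reachable set is {S2, S3, S5, S7}. That leaves S0, S1, S4, S6 unreachable — 4 in total.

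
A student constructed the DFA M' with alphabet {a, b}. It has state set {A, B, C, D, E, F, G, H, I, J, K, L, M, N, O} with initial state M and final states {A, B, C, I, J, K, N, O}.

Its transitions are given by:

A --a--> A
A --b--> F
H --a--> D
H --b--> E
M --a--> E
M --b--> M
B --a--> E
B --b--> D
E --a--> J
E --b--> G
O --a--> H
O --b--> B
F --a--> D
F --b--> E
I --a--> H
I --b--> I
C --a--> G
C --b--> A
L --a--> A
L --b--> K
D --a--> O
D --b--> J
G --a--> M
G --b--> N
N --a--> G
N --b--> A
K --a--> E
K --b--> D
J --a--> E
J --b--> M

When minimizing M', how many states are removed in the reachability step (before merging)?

4

Starting at M and following transitions, the reachable set is {A, B, D, E, F, G, H, J, M, N, O}. That leaves C, I, K, L unreachable — 4 in total.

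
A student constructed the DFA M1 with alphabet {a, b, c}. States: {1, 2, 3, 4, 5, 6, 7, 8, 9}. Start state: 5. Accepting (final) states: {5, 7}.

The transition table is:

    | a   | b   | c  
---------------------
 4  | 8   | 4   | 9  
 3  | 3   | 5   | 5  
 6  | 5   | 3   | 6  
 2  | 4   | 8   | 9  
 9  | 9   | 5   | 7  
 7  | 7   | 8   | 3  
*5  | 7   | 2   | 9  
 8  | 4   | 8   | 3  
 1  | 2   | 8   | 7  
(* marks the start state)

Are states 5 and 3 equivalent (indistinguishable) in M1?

No

Reachable states from the start: {2,3,4,5,7,8,9}. Unreachable: {1,6} — drop them.
Initial partition by acceptance: {5,7} | {2,3,4,8,9}.
Split {2,3,4,8,9} by δ(·,b) → {2,4,8} and {3,9}.
The partition is now stable with 3 blocks: {5,7} | {2,4,8} | {3,9}.
5 and 3 end up in different blocks, so they are distinguishable. For instance, the string 'ε' is accepted from only 5.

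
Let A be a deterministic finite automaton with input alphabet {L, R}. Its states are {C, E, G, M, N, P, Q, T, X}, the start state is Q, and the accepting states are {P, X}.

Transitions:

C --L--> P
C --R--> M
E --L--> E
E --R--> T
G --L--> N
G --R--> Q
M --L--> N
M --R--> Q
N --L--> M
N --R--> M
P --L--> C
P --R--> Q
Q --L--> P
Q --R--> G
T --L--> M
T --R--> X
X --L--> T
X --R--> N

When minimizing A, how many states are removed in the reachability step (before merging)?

3

No path from Q leads to E, T, X; the other 6 states are all reachable.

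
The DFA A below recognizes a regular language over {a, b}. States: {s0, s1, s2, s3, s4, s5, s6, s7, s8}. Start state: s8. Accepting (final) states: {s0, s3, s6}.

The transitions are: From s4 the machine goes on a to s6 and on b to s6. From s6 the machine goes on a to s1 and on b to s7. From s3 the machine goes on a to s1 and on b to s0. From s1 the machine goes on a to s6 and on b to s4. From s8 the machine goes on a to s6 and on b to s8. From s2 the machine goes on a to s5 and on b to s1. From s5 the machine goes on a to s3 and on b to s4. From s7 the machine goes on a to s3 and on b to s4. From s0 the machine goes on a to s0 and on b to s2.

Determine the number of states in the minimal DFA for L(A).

8

Start with accepting vs non-accepting: {s0,s3,s6} | {s1,s2,s4,s5,s7,s8}.
Refine {s0,s3,s6} on symbol a: members go to different blocks, giving {s3,s6} and {s0}.
On input b, block {s3,s6} splits into {s3} and {s6}.
Refine {s1,s2,s4,s5,s7,s8} on symbol a: members go to different blocks, giving {s1,s4,s8} and {s5,s7} and {s2}.
Refine {s1,s4,s8} on symbol b: members go to different blocks, giving {s1,s8} and {s4}.
On input b, block {s1,s8} splits into {s1} and {s8}.
No further refinement is possible. Final partition (8 blocks): {s3} | {s1} | {s0} | {s6} | {s5,s7} | {s2} | {s4} | {s8}.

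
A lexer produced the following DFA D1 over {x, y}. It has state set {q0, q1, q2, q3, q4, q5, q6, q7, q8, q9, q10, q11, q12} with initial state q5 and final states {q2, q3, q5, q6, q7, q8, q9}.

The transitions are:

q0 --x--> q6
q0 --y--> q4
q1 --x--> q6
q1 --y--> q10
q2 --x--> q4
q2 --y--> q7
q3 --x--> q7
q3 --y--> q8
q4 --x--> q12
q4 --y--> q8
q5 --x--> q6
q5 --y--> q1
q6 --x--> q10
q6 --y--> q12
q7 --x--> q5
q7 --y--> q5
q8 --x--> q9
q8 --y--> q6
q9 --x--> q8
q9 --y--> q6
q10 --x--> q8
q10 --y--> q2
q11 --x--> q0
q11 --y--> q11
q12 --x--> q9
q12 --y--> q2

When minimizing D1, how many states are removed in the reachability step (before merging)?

BFS from q5 reaches {q1, q2, q4, q5, q6, q7, q8, q9, q10, q12}; the 3 state(s) q0, q3, q11 are never visited.

3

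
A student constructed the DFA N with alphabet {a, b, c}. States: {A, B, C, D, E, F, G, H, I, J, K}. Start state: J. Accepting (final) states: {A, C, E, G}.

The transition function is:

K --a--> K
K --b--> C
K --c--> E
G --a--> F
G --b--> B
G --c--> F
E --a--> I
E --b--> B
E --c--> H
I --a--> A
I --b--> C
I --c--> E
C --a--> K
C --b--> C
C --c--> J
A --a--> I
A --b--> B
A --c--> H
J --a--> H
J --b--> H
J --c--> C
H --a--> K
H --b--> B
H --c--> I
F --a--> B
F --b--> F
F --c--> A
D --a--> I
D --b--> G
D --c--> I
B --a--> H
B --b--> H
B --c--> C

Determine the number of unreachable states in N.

3

No path from J leads to D, F, G; the other 8 states are all reachable.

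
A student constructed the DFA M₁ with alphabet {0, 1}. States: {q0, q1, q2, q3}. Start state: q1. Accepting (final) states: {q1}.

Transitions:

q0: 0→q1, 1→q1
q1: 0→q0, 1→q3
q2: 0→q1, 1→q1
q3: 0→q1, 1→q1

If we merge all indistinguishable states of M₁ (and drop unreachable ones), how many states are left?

States {q2} cannot be reached from the start state, so discard them.
P0 = {q1} | {q0,q3}.
Stable partition: {q1} | {q0,q3} — 2 equivalence classes.

2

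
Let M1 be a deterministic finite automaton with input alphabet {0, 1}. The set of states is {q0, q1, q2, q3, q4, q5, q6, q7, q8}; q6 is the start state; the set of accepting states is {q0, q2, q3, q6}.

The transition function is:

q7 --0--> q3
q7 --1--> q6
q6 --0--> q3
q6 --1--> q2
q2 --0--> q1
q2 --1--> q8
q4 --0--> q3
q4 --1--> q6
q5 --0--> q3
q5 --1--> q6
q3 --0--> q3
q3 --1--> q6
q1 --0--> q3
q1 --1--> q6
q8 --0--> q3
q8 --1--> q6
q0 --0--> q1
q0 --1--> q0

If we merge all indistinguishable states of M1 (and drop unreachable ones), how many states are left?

First remove the unreachable states {q0,q4,q5,q7}; 5 states remain.
Start with accepting vs non-accepting: {q2,q3,q6} | {q1,q8}.
Refine {q2,q3,q6} on symbol 0: members go to different blocks, giving {q3,q6} and {q2}.
Split {q3,q6} by δ(·,1) → {q3} and {q6}.
The partition is now stable with 4 blocks: {q3} | {q1,q8} | {q2} | {q6}.

4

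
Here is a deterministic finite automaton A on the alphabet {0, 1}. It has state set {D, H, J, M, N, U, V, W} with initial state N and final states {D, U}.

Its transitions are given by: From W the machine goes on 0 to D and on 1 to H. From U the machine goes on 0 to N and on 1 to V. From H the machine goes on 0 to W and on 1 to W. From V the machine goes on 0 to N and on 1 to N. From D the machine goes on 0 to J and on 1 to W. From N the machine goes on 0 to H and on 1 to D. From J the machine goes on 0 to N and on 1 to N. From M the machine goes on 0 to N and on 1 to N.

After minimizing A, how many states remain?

States {M,U,V} cannot be reached from the start state, so discard them.
P0 = {D} | {H,J,N,W}.
Refine {H,J,N,W} on symbol 0: members go to different blocks, giving {H,J,N} and {W}.
Refine {H,J,N} on symbol 0: members go to different blocks, giving {J,N} and {H}.
On input 0, block {J,N} splits into {N} and {J}.
The partition is now stable with 5 blocks: {D} | {N} | {W} | {H} | {J}.

5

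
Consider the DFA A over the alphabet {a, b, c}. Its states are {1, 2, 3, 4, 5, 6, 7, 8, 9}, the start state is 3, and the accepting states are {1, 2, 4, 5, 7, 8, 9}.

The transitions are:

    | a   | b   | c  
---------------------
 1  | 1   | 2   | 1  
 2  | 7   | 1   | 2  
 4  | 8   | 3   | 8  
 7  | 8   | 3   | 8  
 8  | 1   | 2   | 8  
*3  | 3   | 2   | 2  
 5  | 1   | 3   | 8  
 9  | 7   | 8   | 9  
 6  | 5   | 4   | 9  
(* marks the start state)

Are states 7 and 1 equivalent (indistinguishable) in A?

No

States {4,5,6,9} cannot be reached from the start state, so discard them.
Start with accepting vs non-accepting: {1,2,7,8} | {3}.
Split {1,2,7,8} by δ(·,b) → {1,2,8} and {7}.
Split {1,2,8} by δ(·,a) → {1,8} and {2}.
Stable partition: {1,8} | {3} | {7} | {2} — 4 equivalence classes.
7 and 1 end up in different blocks, so they are distinguishable. For instance, the string 'b' is accepted from only 1.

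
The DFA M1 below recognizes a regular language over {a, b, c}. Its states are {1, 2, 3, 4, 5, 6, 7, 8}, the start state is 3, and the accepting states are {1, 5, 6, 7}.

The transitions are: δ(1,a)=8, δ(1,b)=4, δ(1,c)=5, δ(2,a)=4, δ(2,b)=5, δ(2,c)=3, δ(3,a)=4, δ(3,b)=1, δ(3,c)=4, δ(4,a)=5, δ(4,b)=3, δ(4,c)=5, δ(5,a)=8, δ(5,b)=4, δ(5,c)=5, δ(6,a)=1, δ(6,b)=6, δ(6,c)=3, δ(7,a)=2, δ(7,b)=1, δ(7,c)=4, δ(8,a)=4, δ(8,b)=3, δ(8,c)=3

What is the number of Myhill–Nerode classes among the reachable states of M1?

4

States {2,6,7} cannot be reached from the start state, so discard them.
Start with accepting vs non-accepting: {1,5} | {3,4,8}.
Split {3,4,8} by δ(·,a) → {3,8} and {4}.
On input b, block {3,8} splits into {3} and {8}.
The partition is now stable with 4 blocks: {1,5} | {3} | {4} | {8}.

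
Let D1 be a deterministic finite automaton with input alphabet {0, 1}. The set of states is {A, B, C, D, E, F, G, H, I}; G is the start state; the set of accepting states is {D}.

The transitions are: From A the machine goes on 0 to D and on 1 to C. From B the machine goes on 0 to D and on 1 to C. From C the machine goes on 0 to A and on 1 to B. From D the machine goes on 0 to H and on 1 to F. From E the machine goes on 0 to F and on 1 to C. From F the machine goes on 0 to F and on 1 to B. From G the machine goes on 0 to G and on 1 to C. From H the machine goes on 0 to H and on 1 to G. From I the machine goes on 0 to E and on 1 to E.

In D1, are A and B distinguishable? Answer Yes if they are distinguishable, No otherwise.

No

Reachable states from the start: {A,B,C,D,F,G,H}. Unreachable: {E,I} — drop them.
Start with accepting vs non-accepting: {D} | {A,B,C,F,G,H}.
Split {A,B,C,F,G,H} by δ(·,0) → {C,F,G,H} and {A,B}.
Split {C,F,G,H} by δ(·,0) → {F,G,H} and {C}.
Split {F,G,H} by δ(·,1) → {F} and {G} and {H}.
No further refinement is possible. Final partition (6 blocks): {D} | {F} | {A,B} | {C} | {G} | {H}.
A and B lie in the same block of the stable partition, so they are equivalent — no string distinguishes them.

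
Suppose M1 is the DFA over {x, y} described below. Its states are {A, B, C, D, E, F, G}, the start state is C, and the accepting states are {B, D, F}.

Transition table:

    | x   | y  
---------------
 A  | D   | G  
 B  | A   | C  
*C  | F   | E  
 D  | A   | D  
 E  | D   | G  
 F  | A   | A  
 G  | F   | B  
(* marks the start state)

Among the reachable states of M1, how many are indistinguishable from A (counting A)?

Every state is reachable, so we keep all 7.
Start with accepting vs non-accepting: {B,D,F} | {A,C,E,G}.
Refine {B,D,F} on symbol y: members go to different blocks, giving {B,F} and {D}.
Split {A,C,E,G} by δ(·,x) → {A,E} and {C,G}.
On input y, block {B,F} splits into {B} and {F}.
Refine {C,G} on symbol y: members go to different blocks, giving {C} and {G}.
No further refinement is possible. Final partition (6 blocks): {B} | {A,E} | {D} | {C} | {F} | {G}.
State A belongs to the block {A,E}, which has 2 states.

2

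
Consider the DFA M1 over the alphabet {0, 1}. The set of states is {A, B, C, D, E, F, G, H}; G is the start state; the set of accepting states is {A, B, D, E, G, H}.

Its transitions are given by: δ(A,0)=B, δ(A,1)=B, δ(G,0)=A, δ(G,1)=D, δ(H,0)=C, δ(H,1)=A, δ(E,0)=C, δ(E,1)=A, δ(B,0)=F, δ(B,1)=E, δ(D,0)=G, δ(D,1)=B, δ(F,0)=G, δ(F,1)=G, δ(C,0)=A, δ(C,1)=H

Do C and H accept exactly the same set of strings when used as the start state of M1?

Every state is reachable, so we keep all 8.
P0 = {A,B,D,E,G,H} | {C,F}.
Split {A,B,D,E,G,H} by δ(·,0) → {A,D,G} and {B,E,H}.
Split {A,D,G} by δ(·,0) → {D,G} and {A}.
Split {D,G} by δ(·,0) → {D} and {G}.
Split {C,F} by δ(·,0) → {C} and {F}.
Refine {B,E,H} on symbol 0: members go to different blocks, giving {E,H} and {B}.
Stable partition: {D} | {C} | {E,H} | {A} | {G} | {F} | {B} — 7 equivalence classes.
C and H end up in different blocks, so they are distinguishable. For instance, the string 'ε' is accepted from only H.

No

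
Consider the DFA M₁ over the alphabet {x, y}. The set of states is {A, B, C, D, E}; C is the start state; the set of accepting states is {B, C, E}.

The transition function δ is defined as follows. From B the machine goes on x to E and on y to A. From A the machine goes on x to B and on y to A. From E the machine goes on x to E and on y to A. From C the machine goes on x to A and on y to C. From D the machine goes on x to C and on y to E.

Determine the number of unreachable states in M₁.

1

BFS from C reaches {A, B, C, E}; the 1 state(s) D are never visited.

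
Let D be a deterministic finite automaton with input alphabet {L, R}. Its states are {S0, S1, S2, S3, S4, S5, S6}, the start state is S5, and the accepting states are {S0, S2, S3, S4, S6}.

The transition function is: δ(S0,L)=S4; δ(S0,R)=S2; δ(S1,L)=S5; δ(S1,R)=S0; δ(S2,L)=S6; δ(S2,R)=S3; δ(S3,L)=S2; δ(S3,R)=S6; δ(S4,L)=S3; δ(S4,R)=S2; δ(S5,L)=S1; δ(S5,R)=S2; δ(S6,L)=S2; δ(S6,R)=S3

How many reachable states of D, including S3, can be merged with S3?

P0 = {S0,S2,S3,S4,S6} | {S1,S5}.
Stable partition: {S0,S2,S3,S4,S6} | {S1,S5} — 2 equivalence classes.
The equivalence class containing S3 is {S0,S2,S3,S4,S6}, of size 5.

5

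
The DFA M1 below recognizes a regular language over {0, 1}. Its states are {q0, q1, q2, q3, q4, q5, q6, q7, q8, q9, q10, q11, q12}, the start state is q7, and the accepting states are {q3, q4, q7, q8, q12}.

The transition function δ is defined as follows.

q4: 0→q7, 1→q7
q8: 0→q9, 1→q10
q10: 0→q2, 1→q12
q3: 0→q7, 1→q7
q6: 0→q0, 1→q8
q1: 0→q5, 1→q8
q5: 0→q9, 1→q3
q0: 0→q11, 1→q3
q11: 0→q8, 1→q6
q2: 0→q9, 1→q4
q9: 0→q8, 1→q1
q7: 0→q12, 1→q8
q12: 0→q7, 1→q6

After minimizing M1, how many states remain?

All states are reachable from the start state.
Start with accepting vs non-accepting: {q3,q4,q7,q8,q12} | {q0,q1,q2,q5,q6,q9,q10,q11}.
Refine {q3,q4,q7,q8,q12} on symbol 0: members go to different blocks, giving {q3,q4,q7,q12} and {q8}.
Refine {q3,q4,q7,q12} on symbol 1: members go to different blocks, giving {q3,q4} and {q7} and {q12}.
Split {q0,q1,q2,q5,q6,q9,q10,q11} by δ(·,0) → {q0,q1,q2,q5,q6,q10} and {q9,q11}.
On input 0, block {q0,q1,q2,q5,q6,q10} splits into {q0,q2,q5} and {q1,q6,q10}.
Split {q1,q6,q10} by δ(·,1) → {q1,q6} and {q10}.
The partition is now stable with 8 blocks: {q3,q4} | {q0,q2,q5} | {q8} | {q7} | {q12} | {q9,q11} | {q1,q6} | {q10}.

8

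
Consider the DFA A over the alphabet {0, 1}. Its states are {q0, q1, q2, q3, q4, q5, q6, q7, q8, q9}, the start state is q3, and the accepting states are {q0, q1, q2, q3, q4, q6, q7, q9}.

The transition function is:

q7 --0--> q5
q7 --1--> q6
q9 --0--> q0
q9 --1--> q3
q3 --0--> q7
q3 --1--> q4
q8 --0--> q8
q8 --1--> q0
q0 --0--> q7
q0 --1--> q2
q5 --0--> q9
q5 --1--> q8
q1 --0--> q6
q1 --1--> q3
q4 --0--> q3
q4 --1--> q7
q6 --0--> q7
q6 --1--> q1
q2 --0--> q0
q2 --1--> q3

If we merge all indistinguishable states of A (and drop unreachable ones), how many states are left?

Every state is reachable, so we keep all 10.
P0 = {q0,q1,q2,q3,q4,q6,q7,q9} | {q5,q8}.
Refine {q0,q1,q2,q3,q4,q6,q7,q9} on symbol 0: members go to different blocks, giving {q0,q1,q2,q3,q4,q6,q9} and {q7}.
Split {q0,q1,q2,q3,q4,q6,q9} by δ(·,0) → {q1,q2,q4,q9} and {q0,q3,q6}.
Split {q1,q2,q4,q9} by δ(·,1) → {q1,q2,q9} and {q4}.
On input 0, block {q5,q8} splits into {q5} and {q8}.
Refine {q0,q3,q6} on symbol 1: members go to different blocks, giving {q0,q6} and {q3}.
No further refinement is possible. Final partition (7 blocks): {q1,q2,q9} | {q5} | {q7} | {q0,q6} | {q4} | {q8} | {q3}.

7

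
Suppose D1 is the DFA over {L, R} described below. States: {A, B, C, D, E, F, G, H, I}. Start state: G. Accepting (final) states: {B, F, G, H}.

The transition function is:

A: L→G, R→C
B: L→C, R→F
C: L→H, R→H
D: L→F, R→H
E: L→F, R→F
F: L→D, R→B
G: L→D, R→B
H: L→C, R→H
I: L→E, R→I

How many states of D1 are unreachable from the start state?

No path from G leads to A, E, I; the other 6 states are all reachable.

3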